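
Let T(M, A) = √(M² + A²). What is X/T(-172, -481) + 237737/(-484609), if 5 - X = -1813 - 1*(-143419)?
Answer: -237737/484609 - 141601*√260945/260945 ≈ -277.69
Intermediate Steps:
X = -141601 (X = 5 - (-1813 - 1*(-143419)) = 5 - (-1813 + 143419) = 5 - 1*141606 = 5 - 141606 = -141601)
T(M, A) = √(A² + M²)
X/T(-172, -481) + 237737/(-484609) = -141601/√((-481)² + (-172)²) + 237737/(-484609) = -141601/√(231361 + 29584) + 237737*(-1/484609) = -141601*√260945/260945 - 237737/484609 = -237737/484609 - 141601*√260945/260945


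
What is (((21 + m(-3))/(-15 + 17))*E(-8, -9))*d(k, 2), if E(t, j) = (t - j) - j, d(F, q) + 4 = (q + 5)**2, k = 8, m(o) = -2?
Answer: 4275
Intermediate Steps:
d(F, q) = -4 + (5 + q)**2 (d(F, q) = -4 + (q + 5)**2 = -4 + (5 + q)**2)
E(t, j) = t - 2*j
(((21 + m(-3))/(-15 + 17))*E(-8, -9))*d(k, 2) = (((21 - 2)/(-15 + 17))*(-8 - 2*(-9)))*(-4 + (5 + 2)**2) = ((19/2)*(-8 + 18))*(-4 + 7**2) = ((19*(1/2))*10)*(-4 + 49) = ((19/2)*10)*45 = 95*45 = 4275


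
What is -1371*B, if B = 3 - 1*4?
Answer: 1371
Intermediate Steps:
B = -1 (B = 3 - 4 = -1)
-1371*B = -1371*(-1) = 1371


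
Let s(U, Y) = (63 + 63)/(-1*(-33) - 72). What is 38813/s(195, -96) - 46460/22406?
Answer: -5653662167/470526 ≈ -12016.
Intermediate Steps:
s(U, Y) = -42/13 (s(U, Y) = 126/(33 - 72) = 126/(-39) = 126*(-1/39) = -42/13)
38813/s(195, -96) - 46460/22406 = 38813/(-42/13) - 46460/22406 = 38813*(-13/42) - 46460*1/22406 = -504569/42 - 23230/11203 = -5653662167/470526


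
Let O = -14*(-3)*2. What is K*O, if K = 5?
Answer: 420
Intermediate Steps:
O = 84 (O = 42*2 = 84)
K*O = 5*84 = 420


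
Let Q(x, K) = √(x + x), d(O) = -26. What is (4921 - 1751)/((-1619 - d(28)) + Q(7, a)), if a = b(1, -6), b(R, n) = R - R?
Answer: -1009962/507527 - 634*√14/507527 ≈ -1.9946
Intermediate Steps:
b(R, n) = 0
a = 0
Q(x, K) = √2*√x (Q(x, K) = √(2*x) = √2*√x)
(4921 - 1751)/((-1619 - d(28)) + Q(7, a)) = (4921 - 1751)/((-1619 - 1*(-26)) + √2*√7) = 3170/((-1619 + 26) + √14) = 3170/(-1593 + √14)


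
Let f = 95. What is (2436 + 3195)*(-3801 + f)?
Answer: -20868486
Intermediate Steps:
(2436 + 3195)*(-3801 + f) = (2436 + 3195)*(-3801 + 95) = 5631*(-3706) = -20868486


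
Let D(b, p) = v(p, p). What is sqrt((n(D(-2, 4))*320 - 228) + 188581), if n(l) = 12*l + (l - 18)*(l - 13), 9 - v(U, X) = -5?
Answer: sqrt(240833) ≈ 490.75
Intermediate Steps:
v(U, X) = 14 (v(U, X) = 9 - 1*(-5) = 9 + 5 = 14)
D(b, p) = 14
n(l) = 12*l + (-18 + l)*(-13 + l)
sqrt((n(D(-2, 4))*320 - 228) + 188581) = sqrt(((234 + 14**2 - 19*14)*320 - 228) + 188581) = sqrt(((234 + 196 - 266)*320 - 228) + 188581) = sqrt((164*320 - 228) + 188581) = sqrt((52480 - 228) + 188581) = sqrt(52252 + 188581) = sqrt(240833)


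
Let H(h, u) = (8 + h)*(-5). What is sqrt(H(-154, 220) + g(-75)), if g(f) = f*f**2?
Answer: I*sqrt(421145) ≈ 648.96*I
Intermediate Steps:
g(f) = f**3
H(h, u) = -40 - 5*h
sqrt(H(-154, 220) + g(-75)) = sqrt((-40 - 5*(-154)) + (-75)**3) = sqrt((-40 + 770) - 421875) = sqrt(730 - 421875) = sqrt(-421145) = I*sqrt(421145)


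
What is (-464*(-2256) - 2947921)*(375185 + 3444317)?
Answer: -7261396573774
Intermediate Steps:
(-464*(-2256) - 2947921)*(375185 + 3444317) = (1046784 - 2947921)*3819502 = -1901137*3819502 = -7261396573774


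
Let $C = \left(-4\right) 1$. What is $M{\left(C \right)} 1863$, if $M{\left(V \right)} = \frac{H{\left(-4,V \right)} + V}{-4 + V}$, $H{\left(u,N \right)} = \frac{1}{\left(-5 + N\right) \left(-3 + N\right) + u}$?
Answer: $\frac{437805}{472} \approx 927.55$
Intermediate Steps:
$C = -4$
$H{\left(u,N \right)} = \frac{1}{u + \left(-5 + N\right) \left(-3 + N\right)}$
$M{\left(V \right)} = \frac{V + \frac{1}{11 + V^{2} - 8 V}}{-4 + V}$ ($M{\left(V \right)} = \frac{\frac{1}{15 - 4 + V^{2} - 8 V} + V}{-4 + V} = \frac{\frac{1}{11 + V^{2} - 8 V} + V}{-4 + V} = \frac{V + \frac{1}{11 + V^{2} - 8 V}}{-4 + V}$)
$M{\left(C \right)} 1863 = \frac{1 - 4 \left(11 + \left(-4\right)^{2} - -32\right)}{\left(-4 - 4\right) \left(11 + \left(-4\right)^{2} - -32\right)} 1863 = \frac{1 - 4 \left(11 + 16 + 32\right)}{\left(-8\right) \left(11 + 16 + 32\right)} 1863 = - \frac{1 - 236}{8 \cdot 59} \cdot 1863 = \left(- \frac{1}{8}\right) \frac{1}{59} \left(1 - 236\right) 1863 = \left(- \frac{1}{8}\right) \frac{1}{59} \left(-235\right) 1863 = \frac{235}{472} \cdot 1863 = \frac{437805}{472}$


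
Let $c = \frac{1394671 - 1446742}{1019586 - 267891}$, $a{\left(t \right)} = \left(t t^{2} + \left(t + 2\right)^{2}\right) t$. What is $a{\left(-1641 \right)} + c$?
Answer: $\frac{1815894624752463643}{250565} \approx 7.2472 \cdot 10^{12}$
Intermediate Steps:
$a{\left(t \right)} = t \left(t^{3} + \left(2 + t\right)^{2}\right)$ ($a{\left(t \right)} = \left(t^{3} + \left(2 + t\right)^{2}\right) t = t \left(t^{3} + \left(2 + t\right)^{2}\right)$)
$c = - \frac{17357}{250565}$ ($c = - \frac{52071}{751695} = \left(-52071\right) \frac{1}{751695} = - \frac{17357}{250565} \approx -0.069271$)
$a{\left(-1641 \right)} + c = - 1641 \left(\left(-1641\right)^{3} + \left(2 - 1641\right)^{2}\right) - \frac{17357}{250565} = - 1641 \left(-4419017721 + \left(-1639\right)^{2}\right) - \frac{17357}{250565} = - 1641 \left(-4419017721 + 2686321\right) - \frac{17357}{250565} = \left(-1641\right) \left(-4416331400\right) - \frac{17357}{250565} = 7247199827400 - \frac{17357}{250565} = \frac{1815894624752463643}{250565}$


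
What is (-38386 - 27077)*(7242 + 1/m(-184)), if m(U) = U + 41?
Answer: -67793810115/143 ≈ -4.7408e+8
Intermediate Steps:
m(U) = 41 + U
(-38386 - 27077)*(7242 + 1/m(-184)) = (-38386 - 27077)*(7242 + 1/(41 - 184)) = -65463*(7242 + 1/(-143)) = -65463*(7242 - 1/143) = -65463*1035605/143 = -67793810115/143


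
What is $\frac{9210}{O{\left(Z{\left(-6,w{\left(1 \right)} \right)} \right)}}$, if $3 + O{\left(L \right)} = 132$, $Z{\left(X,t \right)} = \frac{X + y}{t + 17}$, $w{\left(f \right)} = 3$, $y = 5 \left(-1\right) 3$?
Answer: $\frac{3070}{43} \approx 71.395$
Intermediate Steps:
$y = -15$ ($y = \left(-5\right) 3 = -15$)
$Z{\left(X,t \right)} = \frac{-15 + X}{17 + t}$ ($Z{\left(X,t \right)} = \frac{X - 15}{t + 17} = \frac{-15 + X}{17 + t}$)
$O{\left(L \right)} = 129$ ($O{\left(L \right)} = -3 + 132 = 129$)
$\frac{9210}{O{\left(Z{\left(-6,w{\left(1 \right)} \right)} \right)}} = \frac{9210}{129} = 9210 \cdot \frac{1}{129} = \frac{3070}{43}$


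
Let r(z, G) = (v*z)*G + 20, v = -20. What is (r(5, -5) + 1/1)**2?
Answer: 271441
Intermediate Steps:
r(z, G) = 20 - 20*G*z (r(z, G) = (-20*z)*G + 20 = -20*G*z + 20 = 20 - 20*G*z)
(r(5, -5) + 1/1)**2 = ((20 - 20*(-5)*5) + 1/1)**2 = ((20 + 500) + 1)**2 = (520 + 1)**2 = 521**2 = 271441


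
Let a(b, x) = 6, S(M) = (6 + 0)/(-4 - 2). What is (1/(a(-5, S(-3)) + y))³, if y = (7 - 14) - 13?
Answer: -1/2744 ≈ -0.00036443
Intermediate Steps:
S(M) = -1 (S(M) = 6/(-6) = 6*(-⅙) = -1)
y = -20 (y = -7 - 13 = -20)
(1/(a(-5, S(-3)) + y))³ = (1/(6 - 20))³ = (1/(-14))³ = (-1/14)³ = -1/2744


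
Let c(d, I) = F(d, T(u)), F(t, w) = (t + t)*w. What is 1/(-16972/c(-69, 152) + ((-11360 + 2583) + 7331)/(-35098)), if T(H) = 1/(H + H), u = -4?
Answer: -52647/51796375 ≈ -0.0010164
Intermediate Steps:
T(H) = 1/(2*H)
F(t, w) = 2*t*w (F(t, w) = (2*t)*w = 2*t*w)
c(d, I) = -d/4 (c(d, I) = 2*d*((½)/(-4)) = 2*d*((½)*(-¼)) = 2*d*(-⅛) = -d/4)
1/(-16972/c(-69, 152) + ((-11360 + 2583) + 7331)/(-35098)) = 1/(-16972/((-¼*(-69))) + ((-11360 + 2583) + 7331)/(-35098)) = 1/(-16972/69/4 + (-8777 + 7331)*(-1/35098)) = 1/(-16972*4/69 - 1446*(-1/35098)) = 1/(-67888/69 + 723/17549) = 1/(-51796375/52647) = -52647/51796375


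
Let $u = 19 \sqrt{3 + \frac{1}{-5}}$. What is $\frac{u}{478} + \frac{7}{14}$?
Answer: $\frac{1}{2} + \frac{19 \sqrt{70}}{2390} \approx 0.56651$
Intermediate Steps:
$u = \frac{19 \sqrt{70}}{5}$ ($u = 19 \sqrt{3 - \frac{1}{5}} = 19 \sqrt{\frac{14}{5}} = 19 \frac{\sqrt{70}}{5} = \frac{19 \sqrt{70}}{5} \approx 31.793$)
$\frac{u}{478} + \frac{7}{14} = \frac{\frac{19}{5} \sqrt{70}}{478} + \frac{7}{14} = \frac{19 \sqrt{70}}{5} \cdot \frac{1}{478} + 7 \cdot \frac{1}{14} = \frac{19 \sqrt{70}}{2390} + \frac{1}{2} = \frac{1}{2} + \frac{19 \sqrt{70}}{2390}$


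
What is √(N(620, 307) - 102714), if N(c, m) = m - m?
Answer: I*√102714 ≈ 320.49*I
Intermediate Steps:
N(c, m) = 0
√(N(620, 307) - 102714) = √(0 - 102714) = √(-102714) = I*√102714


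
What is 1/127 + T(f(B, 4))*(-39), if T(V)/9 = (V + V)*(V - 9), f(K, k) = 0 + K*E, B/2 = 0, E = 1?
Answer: 1/127 ≈ 0.0078740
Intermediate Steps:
B = 0 (B = 2*0 = 0)
f(K, k) = K (f(K, k) = 0 + K*1 = 0 + K = K)
T(V) = 18*V*(-9 + V) (T(V) = 9*((V + V)*(V - 9)) = 9*((2*V)*(-9 + V)) = 9*(2*V*(-9 + V)) = 18*V*(-9 + V))
1/127 + T(f(B, 4))*(-39) = 1/127 + (18*0*(-9 + 0))*(-39) = 1/127 + (18*0*(-9))*(-39) = 1/127 + 0*(-39) = 1/127 + 0 = 1/127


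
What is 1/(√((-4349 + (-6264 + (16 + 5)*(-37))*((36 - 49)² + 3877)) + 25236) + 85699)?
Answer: 85699/7372785600 - I*√28466999/7372785600 ≈ 1.1624e-5 - 7.2367e-7*I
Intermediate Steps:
1/(√((-4349 + (-6264 + (16 + 5)*(-37))*((36 - 49)² + 3877)) + 25236) + 85699) = 1/(√((-4349 + (-6264 + 21*(-37))*((-13)² + 3877)) + 25236) + 85699) = 1/(√((-4349 + (-6264 - 777)*(169 + 3877)) + 25236) + 85699) = 1/(√((-4349 - 7041*4046) + 25236) + 85699) = 1/(√((-4349 - 28487886) + 25236) + 85699) = 1/(√(-28492235 + 25236) + 85699) = 1/(√(-28466999) + 85699) = 1/(I*√28466999 + 85699) = 1/(85699 + I*√28466999)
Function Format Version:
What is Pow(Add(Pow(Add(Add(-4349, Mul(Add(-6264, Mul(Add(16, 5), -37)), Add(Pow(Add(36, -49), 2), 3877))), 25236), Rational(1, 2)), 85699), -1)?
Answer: Add(Rational(85699, 7372785600), Mul(Rational(-1, 7372785600), I, Pow(28466999, Rational(1, 2)))) ≈ Add(1.1624e-5, Mul(-7.2367e-7, I))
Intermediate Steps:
Pow(Add(Pow(Add(Add(-4349, Mul(Add(-6264, Mul(Add(16, 5), -37)), Add(Pow(Add(36, -49), 2), 3877))), 25236), Rational(1, 2)), 85699), -1) = Pow(Add(Pow(Add(Add(-4349, Mul(Add(-6264, Mul(21, -37)), Add(Pow(-13, 2), 3877))), 25236), Rational(1, 2)), 85699), -1) = Pow(Add(Pow(Add(Add(-4349, Mul(Add(-6264, -777), Add(169, 3877))), 25236), Rational(1, 2)), 85699), -1) = Pow(Add(Pow(Add(Add(-4349, Mul(-7041, 4046)), 25236), Rational(1, 2)), 85699), -1) = Pow(Add(Pow(Add(Add(-4349, -28487886), 25236), Rational(1, 2)), 85699), -1) = Pow(Add(Pow(Add(-28492235, 25236), Rational(1, 2)), 85699), -1) = Pow(Add(Pow(-28466999, Rational(1, 2)), 85699), -1) = Pow(Add(Mul(I, Pow(28466999, Rational(1, 2))), 85699), -1) = Pow(Add(85699, Mul(I, Pow(28466999, Rational(1, 2)))), -1)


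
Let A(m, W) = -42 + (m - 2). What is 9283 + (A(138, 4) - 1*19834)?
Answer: -10457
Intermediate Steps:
A(m, W) = -44 + m (A(m, W) = -42 + (-2 + m) = -44 + m)
9283 + (A(138, 4) - 1*19834) = 9283 + ((-44 + 138) - 1*19834) = 9283 + (94 - 19834) = 9283 - 19740 = -10457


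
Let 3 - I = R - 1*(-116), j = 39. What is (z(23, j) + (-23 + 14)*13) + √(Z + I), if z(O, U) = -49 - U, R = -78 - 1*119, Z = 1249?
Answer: -205 + √1333 ≈ -168.49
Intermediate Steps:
R = -197 (R = -78 - 119 = -197)
I = 84 (I = 3 - (-197 - 1*(-116)) = 3 - (-197 + 116) = 3 - 1*(-81) = 3 + 81 = 84)
(z(23, j) + (-23 + 14)*13) + √(Z + I) = ((-49 - 1*39) + (-23 + 14)*13) + √(1249 + 84) = ((-49 - 39) - 9*13) + √1333 = (-88 - 117) + √1333 = -205 + √1333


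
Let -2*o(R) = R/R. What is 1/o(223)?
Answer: -2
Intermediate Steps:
o(R) = -½ (o(R) = -R/(2*R) = -½*1 = -½)
1/o(223) = 1/(-½) = -2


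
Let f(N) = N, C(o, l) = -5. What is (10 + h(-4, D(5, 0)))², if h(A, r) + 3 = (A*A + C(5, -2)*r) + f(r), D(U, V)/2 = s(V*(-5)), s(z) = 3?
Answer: 1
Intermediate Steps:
D(U, V) = 6 (D(U, V) = 2*3 = 6)
h(A, r) = -3 + A² - 4*r (h(A, r) = -3 + ((A*A - 5*r) + r) = -3 + ((A² - 5*r) + r) = -3 + (A² - 4*r) = -3 + A² - 4*r)
(10 + h(-4, D(5, 0)))² = (10 + (-3 + (-4)² - 4*6))² = (10 + (-3 + 16 - 24))² = (10 - 11)² = (-1)² = 1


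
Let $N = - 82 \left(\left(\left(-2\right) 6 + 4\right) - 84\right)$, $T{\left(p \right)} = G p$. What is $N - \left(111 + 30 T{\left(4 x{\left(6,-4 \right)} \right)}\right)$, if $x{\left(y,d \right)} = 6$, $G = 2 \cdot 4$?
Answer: $1673$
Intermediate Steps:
$G = 8$
$T{\left(p \right)} = 8 p$
$N = 7544$ ($N = - 82 \left(\left(-12 + 4\right) - 84\right) = - 82 \left(-8 - 84\right) = \left(-82\right) \left(-92\right) = 7544$)
$N - \left(111 + 30 T{\left(4 x{\left(6,-4 \right)} \right)}\right) = 7544 - \left(111 + 30 \cdot 8 \cdot 4 \cdot 6\right) = 7544 - \left(111 + 30 \cdot 8 \cdot 24\right) = 7544 - 5871 = 1673$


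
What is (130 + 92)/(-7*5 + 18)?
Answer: -222/17 ≈ -13.059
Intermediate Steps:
(130 + 92)/(-7*5 + 18) = 222/(-35 + 18) = 222/(-17) = 222*(-1/17) = -222/17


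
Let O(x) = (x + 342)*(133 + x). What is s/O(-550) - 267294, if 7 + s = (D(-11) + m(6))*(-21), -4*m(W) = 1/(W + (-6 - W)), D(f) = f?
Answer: -61824032429/231296 ≈ -2.6729e+5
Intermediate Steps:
O(x) = (133 + x)*(342 + x) (O(x) = (342 + x)*(133 + x) = (133 + x)*(342 + x))
m(W) = 1/24 (m(W) = -1/(4*(W + (-6 - W))) = -¼/(-6) = -¼*(-⅙) = 1/24)
s = 1785/8 (s = -7 + (-11 + 1/24)*(-21) = -7 - 263/24*(-21) = -7 + 1841/8 = 1785/8 ≈ 223.13)
s/O(-550) - 267294 = 1785/(8*(45486 + (-550)² + 475*(-550))) - 267294 = 1785/(8*(45486 + 302500 - 261250)) - 267294 = (1785/8)/86736 - 267294 = (1785/8)*(1/86736) - 267294 = 595/231296 - 267294 = -61824032429/231296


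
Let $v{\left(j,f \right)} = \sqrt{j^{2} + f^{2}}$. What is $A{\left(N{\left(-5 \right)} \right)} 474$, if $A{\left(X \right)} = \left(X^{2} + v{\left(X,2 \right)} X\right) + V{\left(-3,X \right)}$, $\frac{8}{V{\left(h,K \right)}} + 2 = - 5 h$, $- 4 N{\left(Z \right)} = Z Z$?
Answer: $\frac{1955961}{104} - \frac{5925 \sqrt{689}}{8} \approx -633.21$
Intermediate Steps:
$N{\left(Z \right)} = - \frac{Z^{2}}{4}$ ($N{\left(Z \right)} = - \frac{Z Z}{4} = - \frac{Z^{2}}{4}$)
$V{\left(h,K \right)} = \frac{8}{-2 - 5 h}$
$v{\left(j,f \right)} = \sqrt{f^{2} + j^{2}}$
$A{\left(X \right)} = \frac{8}{13} + X^{2} + X \sqrt{4 + X^{2}}$ ($A{\left(X \right)} = \left(X^{2} + \sqrt{2^{2} + X^{2}} X\right) - \frac{8}{2 + 5 \left(-3\right)} = \left(X^{2} + \sqrt{4 + X^{2}} X\right) - \frac{8}{2 - 15} = \left(X^{2} + X \sqrt{4 + X^{2}}\right) - \frac{8}{-13} = \left(X^{2} + X \sqrt{4 + X^{2}}\right) - - \frac{8}{13} = \left(X^{2} + X \sqrt{4 + X^{2}}\right) + \frac{8}{13} = \frac{8}{13} + X^{2} + X \sqrt{4 + X^{2}}$)
$A{\left(N{\left(-5 \right)} \right)} 474 = \left(\frac{8}{13} + \left(- \frac{\left(-5\right)^{2}}{4}\right)^{2} + - \frac{\left(-5\right)^{2}}{4} \sqrt{4 + \left(- \frac{\left(-5\right)^{2}}{4}\right)^{2}}\right) 474 = \left(\frac{8}{13} + \left(\left(- \frac{1}{4}\right) 25\right)^{2} + \left(- \frac{1}{4}\right) 25 \sqrt{4 + \left(\left(- \frac{1}{4}\right) 25\right)^{2}}\right) 474 = \left(\frac{8}{13} + \left(- \frac{25}{4}\right)^{2} - \frac{25 \sqrt{4 + \left(- \frac{25}{4}\right)^{2}}}{4}\right) 474 = \left(\frac{8}{13} + \frac{625}{16} - \frac{25 \sqrt{4 + \frac{625}{16}}}{4}\right) 474 = \left(\frac{8}{13} + \frac{625}{16} - \frac{25 \sqrt{\frac{689}{16}}}{4}\right) 474 = \left(\frac{8}{13} + \frac{625}{16} - \frac{25 \frac{\sqrt{689}}{4}}{4}\right) 474 = \left(\frac{8}{13} + \frac{625}{16} - \frac{25 \sqrt{689}}{16}\right) 474 = \left(\frac{8253}{208} - \frac{25 \sqrt{689}}{16}\right) 474 = \frac{1955961}{104} - \frac{5925 \sqrt{689}}{8}$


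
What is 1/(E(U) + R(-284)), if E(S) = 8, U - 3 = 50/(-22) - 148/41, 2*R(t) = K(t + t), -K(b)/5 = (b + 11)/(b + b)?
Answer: 2272/15391 ≈ 0.14762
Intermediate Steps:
K(b) = -5*(11 + b)/(2*b) (K(b) = -5*(b + 11)/(b + b) = -5*(11 + b)/(2*b))
R(t) = 5*(-11 - 2*t)/(8*t) (R(t) = (5*(-11 - (t + t))/(2*(t + t)))/2 = (5*(-11 - 2*t)/(2*((2*t))))/2 = (5*(1/(2*t))*(-11 - 2*t)/2)/2 = (5*(-11 - 2*t)/(4*t))/2 = 5*(-11 - 2*t)/(8*t))
U = -1300/451 (U = 3 + (50/(-22) - 148/41) = 3 + (50*(-1/22) - 148*1/41) = 3 + (-25/11 - 148/41) = 3 - 2653/451 = -1300/451 ≈ -2.8825)
1/(E(U) + R(-284)) = 1/(8 + (5/8)*(-11 - 2*(-284))/(-284)) = 1/(8 + (5/8)*(-1/284)*(-11 + 568)) = 1/(8 + (5/8)*(-1/284)*557) = 1/(8 - 2785/2272) = 1/(15391/2272) = 2272/15391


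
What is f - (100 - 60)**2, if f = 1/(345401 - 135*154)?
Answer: -519377599/324611 ≈ -1600.0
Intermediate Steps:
f = 1/324611 (f = 1/(345401 - 20790) = 1/324611 ≈ 3.0806e-6)
f - (100 - 60)**2 = 1/324611 - (100 - 60)**2 = 1/324611 - 1*40**2 = 1/324611 - 1*1600 = 1/324611 - 1600 = -519377599/324611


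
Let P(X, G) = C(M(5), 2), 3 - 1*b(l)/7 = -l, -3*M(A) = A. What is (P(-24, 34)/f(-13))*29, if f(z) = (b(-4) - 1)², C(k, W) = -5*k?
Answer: 725/192 ≈ 3.7760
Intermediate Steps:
M(A) = -A/3
b(l) = 21 + 7*l (b(l) = 21 - (-7)*l = 21 + 7*l)
P(X, G) = 25/3 (P(X, G) = -(-5)*5/3 = -5*(-5/3) = 25/3)
f(z) = 64 (f(z) = ((21 + 7*(-4)) - 1)² = ((21 - 28) - 1)² = (-7 - 1)² = (-8)² = 64)
(P(-24, 34)/f(-13))*29 = ((25/3)/64)*29 = ((25/3)*(1/64))*29 = (25/192)*29 = 725/192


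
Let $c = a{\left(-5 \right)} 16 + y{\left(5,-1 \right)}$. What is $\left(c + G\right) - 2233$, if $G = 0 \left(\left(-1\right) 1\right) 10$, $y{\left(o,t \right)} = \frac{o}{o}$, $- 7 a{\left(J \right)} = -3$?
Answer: $- \frac{15576}{7} \approx -2225.1$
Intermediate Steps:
$a{\left(J \right)} = \frac{3}{7}$ ($a{\left(J \right)} = \left(- \frac{1}{7}\right) \left(-3\right) = \frac{3}{7}$)
$y{\left(o,t \right)} = 1$
$G = 0$ ($G = 0 \left(-1\right) 10 = 0 \cdot 10 = 0$)
$c = \frac{55}{7}$ ($c = \frac{3}{7} \cdot 16 + 1 = \frac{48}{7} + 1 = \frac{55}{7} \approx 7.8571$)
$\left(c + G\right) - 2233 = \left(\frac{55}{7} + 0\right) - 2233 = \frac{55}{7} - 2233 = - \frac{15576}{7}$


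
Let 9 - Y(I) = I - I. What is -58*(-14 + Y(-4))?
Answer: 290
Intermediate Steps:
Y(I) = 9 (Y(I) = 9 - (I - I) = 9 - 1*0 = 9 + 0 = 9)
-58*(-14 + Y(-4)) = -58*(-14 + 9) = -58*(-5) = 290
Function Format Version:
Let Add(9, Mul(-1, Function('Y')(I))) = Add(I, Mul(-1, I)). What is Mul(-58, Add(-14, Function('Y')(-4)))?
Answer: 290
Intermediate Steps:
Function('Y')(I) = 9 (Function('Y')(I) = Add(9, Mul(-1, Add(I, Mul(-1, I)))) = Add(9, Mul(-1, 0)) = Add(9, 0) = 9)
Mul(-58, Add(-14, Function('Y')(-4))) = Mul(-58, Add(-14, 9)) = Mul(-58, -5) = 290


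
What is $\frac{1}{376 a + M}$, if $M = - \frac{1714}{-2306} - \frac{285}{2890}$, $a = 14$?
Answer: $\frac{666434}{3508538201} \approx 0.00018995$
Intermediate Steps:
$M = \frac{429625}{666434}$ ($M = \left(-1714\right) \left(- \frac{1}{2306}\right) - \frac{57}{578} = \frac{857}{1153} - \frac{57}{578} = \frac{429625}{666434} \approx 0.64466$)
$\frac{1}{376 a + M} = \frac{1}{376 \cdot 14 + \frac{429625}{666434}} = \frac{1}{5264 + \frac{429625}{666434}} = \frac{1}{\frac{3508538201}{666434}} = \frac{666434}{3508538201}$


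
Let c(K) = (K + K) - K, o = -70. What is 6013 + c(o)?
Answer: 5943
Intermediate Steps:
c(K) = K (c(K) = 2*K - K = K)
6013 + c(o) = 6013 - 70 = 5943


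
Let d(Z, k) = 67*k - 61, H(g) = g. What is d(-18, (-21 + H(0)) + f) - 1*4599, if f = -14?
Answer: -7005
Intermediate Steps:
d(Z, k) = -61 + 67*k
d(-18, (-21 + H(0)) + f) - 1*4599 = (-61 + 67*((-21 + 0) - 14)) - 1*4599 = (-61 + 67*(-21 - 14)) - 4599 = (-61 + 67*(-35)) - 4599 = (-61 - 2345) - 4599 = -2406 - 4599 = -7005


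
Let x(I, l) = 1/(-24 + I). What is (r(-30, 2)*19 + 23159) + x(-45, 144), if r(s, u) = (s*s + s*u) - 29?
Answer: 2661191/69 ≈ 38568.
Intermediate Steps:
r(s, u) = -29 + s² + s*u (r(s, u) = (s² + s*u) - 29 = -29 + s² + s*u)
(r(-30, 2)*19 + 23159) + x(-45, 144) = ((-29 + (-30)² - 30*2)*19 + 23159) + 1/(-24 - 45) = ((-29 + 900 - 60)*19 + 23159) + 1/(-69) = (811*19 + 23159) - 1/69 = (15409 + 23159) - 1/69 = 38568 - 1/69 = 2661191/69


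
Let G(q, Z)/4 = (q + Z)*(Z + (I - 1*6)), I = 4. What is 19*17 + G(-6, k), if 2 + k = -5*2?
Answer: 1331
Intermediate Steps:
k = -12 (k = -2 - 5*2 = -2 - 10 = -12)
G(q, Z) = 4*(-2 + Z)*(Z + q) (G(q, Z) = 4*((q + Z)*(Z + (4 - 1*6))) = 4*((Z + q)*(Z + (4 - 6))) = 4*((Z + q)*(Z - 2)) = 4*((Z + q)*(-2 + Z)) = 4*((-2 + Z)*(Z + q)) = 4*(-2 + Z)*(Z + q))
19*17 + G(-6, k) = 19*17 + (-8*(-12) - 8*(-6) + 4*(-12)² + 4*(-12)*(-6)) = 323 + (96 + 48 + 4*144 + 288) = 323 + (96 + 48 + 576 + 288) = 323 + 1008 = 1331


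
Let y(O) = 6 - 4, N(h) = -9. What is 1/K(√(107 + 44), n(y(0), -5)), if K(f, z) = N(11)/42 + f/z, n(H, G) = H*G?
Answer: 525/3587 - 245*√151/3587 ≈ -0.69295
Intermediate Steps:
y(O) = 2
n(H, G) = G*H
K(f, z) = -3/14 + f/z (K(f, z) = -9/42 + f/z = -9*1/42 + f/z = -3/14 + f/z)
1/K(√(107 + 44), n(y(0), -5)) = 1/(-3/14 + √(107 + 44)/((-5*2))) = 1/(-3/14 + √151/(-10)) = 1/(-3/14 + √151*(-⅒)) = 1/(-3/14 - √151/10)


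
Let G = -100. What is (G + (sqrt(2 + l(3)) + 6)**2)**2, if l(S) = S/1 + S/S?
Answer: 4228 - 1392*sqrt(6) ≈ 818.31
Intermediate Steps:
l(S) = 1 + S (l(S) = S*1 + 1 = S + 1 = 1 + S)
(G + (sqrt(2 + l(3)) + 6)**2)**2 = (-100 + (sqrt(2 + (1 + 3)) + 6)**2)**2 = (-100 + (sqrt(2 + 4) + 6)**2)**2 = (-100 + (sqrt(6) + 6)**2)**2 = (-100 + (6 + sqrt(6))**2)**2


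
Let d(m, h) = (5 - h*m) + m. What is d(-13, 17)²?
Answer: 45369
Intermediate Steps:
d(m, h) = 5 + m - h*m (d(m, h) = (5 - h*m) + m = 5 + m - h*m)
d(-13, 17)² = (5 - 13 - 1*17*(-13))² = (5 - 13 + 221)² = 213² = 45369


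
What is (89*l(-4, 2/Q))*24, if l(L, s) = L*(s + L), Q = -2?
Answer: 42720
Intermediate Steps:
l(L, s) = L*(L + s)
(89*l(-4, 2/Q))*24 = (89*(-4*(-4 + 2/(-2))))*24 = (89*(-4*(-4 + 2*(-1/2))))*24 = (89*(-4*(-4 - 1)))*24 = (89*(-4*(-5)))*24 = (89*20)*24 = 1780*24 = 42720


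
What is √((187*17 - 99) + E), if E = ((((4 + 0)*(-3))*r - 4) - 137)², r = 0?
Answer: √22961 ≈ 151.53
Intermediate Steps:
E = 19881 (E = ((((4 + 0)*(-3))*0 - 4) - 137)² = (((4*(-3))*0 - 4) - 137)² = ((-12*0 - 4) - 137)² = ((0 - 4) - 137)² = (-4 - 137)² = (-141)² = 19881)
√((187*17 - 99) + E) = √((187*17 - 99) + 19881) = √((3179 - 99) + 19881) = √(3080 + 19881) = √22961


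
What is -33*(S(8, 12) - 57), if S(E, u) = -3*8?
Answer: 2673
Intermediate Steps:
S(E, u) = -24
-33*(S(8, 12) - 57) = -33*(-24 - 57) = -33*(-81) = 2673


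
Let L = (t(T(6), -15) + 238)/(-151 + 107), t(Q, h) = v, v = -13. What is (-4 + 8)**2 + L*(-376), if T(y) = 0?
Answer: 21326/11 ≈ 1938.7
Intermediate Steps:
t(Q, h) = -13
L = -225/44 (L = (-13 + 238)/(-151 + 107) = 225/(-44) = 225*(-1/44) = -225/44 ≈ -5.1136)
(-4 + 8)**2 + L*(-376) = (-4 + 8)**2 - 225/44*(-376) = 4**2 + 21150/11 = 16 + 21150/11 = 21326/11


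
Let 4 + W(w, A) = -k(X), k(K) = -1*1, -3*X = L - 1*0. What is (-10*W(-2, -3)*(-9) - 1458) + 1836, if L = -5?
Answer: 108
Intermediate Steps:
X = 5/3 (X = -(-5 - 1*0)/3 = -(-5 + 0)/3 = -1/3*(-5) = 5/3 ≈ 1.6667)
k(K) = -1
W(w, A) = -3 (W(w, A) = -4 - 1*(-1) = -4 + 1 = -3)
(-10*W(-2, -3)*(-9) - 1458) + 1836 = (-10*(-3)*(-9) - 1458) + 1836 = (30*(-9) - 1458) + 1836 = (-270 - 1458) + 1836 = -1728 + 1836 = 108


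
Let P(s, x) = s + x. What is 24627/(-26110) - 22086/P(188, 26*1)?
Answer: -290967819/2793770 ≈ -104.15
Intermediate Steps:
24627/(-26110) - 22086/P(188, 26*1) = 24627/(-26110) - 22086/(188 + 26*1) = 24627*(-1/26110) - 22086/(188 + 26) = -24627/26110 - 22086/214 = -24627/26110 - 22086*1/214 = -24627/26110 - 11043/107 = -290967819/2793770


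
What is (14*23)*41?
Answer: 13202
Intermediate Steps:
(14*23)*41 = 322*41 = 13202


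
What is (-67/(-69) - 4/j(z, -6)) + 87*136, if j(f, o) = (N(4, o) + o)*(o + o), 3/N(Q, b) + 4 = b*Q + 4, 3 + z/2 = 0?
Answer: 13335697/1127 ≈ 11833.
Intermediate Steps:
z = -6 (z = -6 + 2*0 = -6 + 0 = -6)
N(Q, b) = 3/(Q*b) (N(Q, b) = 3/(-4 + (b*Q + 4)) = 3/(-4 + (Q*b + 4)) = 3/(-4 + (4 + Q*b)) = 3/((Q*b)) = 3*(1/(Q*b)) = 3/(Q*b))
j(f, o) = 2*o*(o + 3/(4*o)) (j(f, o) = (3/(4*o) + o)*(o + o) = (3*(1/4)/o + o)*(2*o) = (3/(4*o) + o)*(2*o) = (o + 3/(4*o))*(2*o) = 2*o*(o + 3/(4*o)))
(-67/(-69) - 4/j(z, -6)) + 87*136 = (-67/(-69) - 4/(3/2 + 2*(-6)**2)) + 87*136 = (-67*(-1/69) - 4/(3/2 + 2*36)) + 11832 = (67/69 - 4/(3/2 + 72)) + 11832 = (67/69 - 4/147/2) + 11832 = (67/69 - 4*2/147) + 11832 = (67/69 - 8/147) + 11832 = 1033/1127 + 11832 = 13335697/1127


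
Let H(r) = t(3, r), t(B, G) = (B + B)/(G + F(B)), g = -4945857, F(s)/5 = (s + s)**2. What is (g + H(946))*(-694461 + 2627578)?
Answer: -5382798092850096/563 ≈ -9.5609e+12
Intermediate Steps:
F(s) = 20*s**2 (F(s) = 5*(s + s)**2 = 5*(2*s)**2 = 5*(4*s**2) = 20*s**2)
t(B, G) = 2*B/(G + 20*B**2) (t(B, G) = (B + B)/(G + 20*B**2) = (2*B)/(G + 20*B**2) = 2*B/(G + 20*B**2))
H(r) = 6/(180 + r) (H(r) = 2*3/(r + 20*3**2) = 2*3/(r + 20*9) = 2*3/(r + 180) = 2*3/(180 + r) = 6/(180 + r))
(g + H(946))*(-694461 + 2627578) = (-4945857 + 6/(180 + 946))*(-694461 + 2627578) = (-4945857 + 6/1126)*1933117 = (-4945857 + 6*(1/1126))*1933117 = (-4945857 + 3/563)*1933117 = -2784517488/563*1933117 = -5382798092850096/563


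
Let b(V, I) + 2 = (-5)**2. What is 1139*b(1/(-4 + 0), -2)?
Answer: 26197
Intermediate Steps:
b(V, I) = 23 (b(V, I) = -2 + (-5)**2 = -2 + 25 = 23)
1139*b(1/(-4 + 0), -2) = 1139*23 = 26197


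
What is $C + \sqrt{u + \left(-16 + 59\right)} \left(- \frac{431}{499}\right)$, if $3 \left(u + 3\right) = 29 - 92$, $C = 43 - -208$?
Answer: $251 - \frac{431 \sqrt{19}}{499} \approx 247.24$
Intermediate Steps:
$C = 251$ ($C = 43 + 208 = 251$)
$u = -24$ ($u = -3 + \frac{29 - 92}{3} = -3 + \frac{1}{3} \left(-63\right) = -3 - 21 = -24$)
$C + \sqrt{u + \left(-16 + 59\right)} \left(- \frac{431}{499}\right) = 251 + \sqrt{-24 + \left(-16 + 59\right)} \left(- \frac{431}{499}\right) = 251 + \sqrt{-24 + 43} \left(\left(-431\right) \frac{1}{499}\right) = 251 + \sqrt{19} \left(- \frac{431}{499}\right) = 251 - \frac{431 \sqrt{19}}{499}$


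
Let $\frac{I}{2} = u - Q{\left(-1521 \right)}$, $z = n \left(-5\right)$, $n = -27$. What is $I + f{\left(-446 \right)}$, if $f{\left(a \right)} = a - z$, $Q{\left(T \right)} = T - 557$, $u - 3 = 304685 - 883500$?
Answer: $-1154049$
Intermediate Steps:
$z = 135$ ($z = \left(-27\right) \left(-5\right) = 135$)
$u = -578812$ ($u = 3 + \left(304685 - 883500\right) = 3 - 578815 = -578812$)
$Q{\left(T \right)} = -557 + T$
$f{\left(a \right)} = -135 + a$ ($f{\left(a \right)} = a - 135 = -135 + a$)
$I = -1153468$ ($I = 2 \left(-578812 - \left(-557 - 1521\right)\right) = 2 \left(-578812 - -2078\right) = 2 \left(-578812 + 2078\right) = 2 \left(-576734\right) = -1153468$)
$I + f{\left(-446 \right)} = -1153468 - 581 = -1154049$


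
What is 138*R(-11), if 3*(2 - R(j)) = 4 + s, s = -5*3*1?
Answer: 782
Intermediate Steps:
s = -15 (s = -15*1 = -15)
R(j) = 17/3 (R(j) = 2 - (4 - 15)/3 = 2 - 1/3*(-11) = 2 + 11/3 = 17/3)
138*R(-11) = 138*(17/3) = 782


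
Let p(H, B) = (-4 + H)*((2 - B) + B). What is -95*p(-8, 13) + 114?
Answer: 2394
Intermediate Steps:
p(H, B) = -8 + 2*H (p(H, B) = (-4 + H)*2 = -8 + 2*H)
-95*p(-8, 13) + 114 = -95*(-8 + 2*(-8)) + 114 = -95*(-8 - 16) + 114 = -95*(-24) + 114 = 2280 + 114 = 2394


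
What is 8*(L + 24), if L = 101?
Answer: 1000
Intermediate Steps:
8*(L + 24) = 8*(101 + 24) = 8*125 = 1000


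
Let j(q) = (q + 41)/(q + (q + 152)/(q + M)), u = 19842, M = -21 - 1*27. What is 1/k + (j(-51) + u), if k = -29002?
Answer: 296363577943/14936030 ≈ 19842.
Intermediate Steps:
M = -48 (M = -21 - 27 = -48)
j(q) = (41 + q)/(q + (152 + q)/(-48 + q)) (j(q) = (q + 41)/(q + (q + 152)/(q - 48)) = (41 + q)/(q + (152 + q)/(-48 + q)))
1/k + (j(-51) + u) = 1/(-29002) + ((-1968 + (-51)**2 - 7*(-51))/(152 + (-51)**2 - 47*(-51)) + 19842) = -1/29002 + ((-1968 + 2601 + 357)/(152 + 2601 + 2397) + 19842) = -1/29002 + (990/5150 + 19842) = -1/29002 + ((1/5150)*990 + 19842) = -1/29002 + (99/515 + 19842) = -1/29002 + 10218729/515 = 296363577943/14936030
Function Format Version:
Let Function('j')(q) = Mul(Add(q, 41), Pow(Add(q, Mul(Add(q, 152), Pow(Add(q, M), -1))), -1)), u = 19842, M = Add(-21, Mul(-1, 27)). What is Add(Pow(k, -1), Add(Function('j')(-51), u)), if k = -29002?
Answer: Rational(296363577943, 14936030) ≈ 19842.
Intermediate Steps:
M = -48 (M = Add(-21, -27) = -48)
Function('j')(q) = Mul(Pow(Add(q, Mul(Pow(Add(-48, q), -1), Add(152, q))), -1), Add(41, q)) (Function('j')(q) = Mul(Add(q, 41), Pow(Add(q, Mul(Add(q, 152), Pow(Add(q, -48), -1))), -1)) = Mul(Add(41, q), Pow(Add(q, Mul(Add(152, q), Pow(Add(-48, q), -1))), -1)) = Mul(Add(41, q), Pow(Add(q, Mul(Pow(Add(-48, q), -1), Add(152, q))), -1)) = Mul(Pow(Add(q, Mul(Pow(Add(-48, q), -1), Add(152, q))), -1), Add(41, q)))
Add(Pow(k, -1), Add(Function('j')(-51), u)) = Add(Pow(-29002, -1), Add(Mul(Pow(Add(152, Pow(-51, 2), Mul(-47, -51)), -1), Add(-1968, Pow(-51, 2), Mul(-7, -51))), 19842)) = Add(Rational(-1, 29002), Add(Mul(Pow(Add(152, 2601, 2397), -1), Add(-1968, 2601, 357)), 19842)) = Add(Rational(-1, 29002), Add(Mul(Pow(5150, -1), 990), 19842)) = Add(Rational(-1, 29002), Add(Mul(Rational(1, 5150), 990), 19842)) = Add(Rational(-1, 29002), Add(Rational(99, 515), 19842)) = Add(Rational(-1, 29002), Rational(10218729, 515)) = Rational(296363577943, 14936030)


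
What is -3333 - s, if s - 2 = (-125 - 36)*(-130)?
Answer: -24265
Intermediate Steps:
s = 20932 (s = 2 + (-125 - 36)*(-130) = 2 - 161*(-130) = 2 + 20930 = 20932)
-3333 - s = -3333 - 1*20932 = -3333 - 20932 = -24265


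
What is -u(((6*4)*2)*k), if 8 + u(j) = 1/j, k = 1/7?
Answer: 377/48 ≈ 7.8542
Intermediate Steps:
k = ⅐ ≈ 0.14286
u(j) = -8 + 1/j
-u(((6*4)*2)*k) = -(-8 + 1/(((6*4)*2)*(⅐))) = -(-8 + 1/((24*2)*(⅐))) = -(-8 + 1/(48*(⅐))) = -(-8 + 1/(48/7)) = -(-8 + 7/48) = -1*(-377/48) = 377/48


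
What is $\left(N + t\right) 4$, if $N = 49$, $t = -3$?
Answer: $184$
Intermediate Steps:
$\left(N + t\right) 4 = \left(49 - 3\right) 4 = 46 \cdot 4 = 184$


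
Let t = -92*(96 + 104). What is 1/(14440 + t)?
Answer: -1/3960 ≈ -0.00025253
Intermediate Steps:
t = -18400 (t = -92*200 = -18400)
1/(14440 + t) = 1/(14440 - 18400) = 1/(-3960) = -1/3960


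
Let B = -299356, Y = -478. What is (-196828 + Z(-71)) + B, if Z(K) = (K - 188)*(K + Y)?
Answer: -353993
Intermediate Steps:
Z(K) = (-478 + K)*(-188 + K) (Z(K) = (K - 188)*(K - 478) = (-188 + K)*(-478 + K) = (-478 + K)*(-188 + K))
(-196828 + Z(-71)) + B = (-196828 + (89864 + (-71)**2 - 666*(-71))) - 299356 = (-196828 + (89864 + 5041 + 47286)) - 299356 = (-196828 + 142191) - 299356 = -54637 - 299356 = -353993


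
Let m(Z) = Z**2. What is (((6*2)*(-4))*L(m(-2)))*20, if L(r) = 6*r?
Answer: -23040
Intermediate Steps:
(((6*2)*(-4))*L(m(-2)))*20 = (((6*2)*(-4))*(6*(-2)**2))*20 = ((12*(-4))*(6*4))*20 = -48*24*20 = -1152*20 = -23040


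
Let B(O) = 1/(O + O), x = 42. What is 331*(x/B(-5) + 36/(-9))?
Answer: -140344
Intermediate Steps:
B(O) = 1/(2*O)
331*(x/B(-5) + 36/(-9)) = 331*(42/(((½)/(-5))) + 36/(-9)) = 331*(42/(((½)*(-⅕))) + 36*(-⅑)) = 331*(42/(-⅒) - 4) = 331*(42*(-10) - 4) = 331*(-420 - 4) = 331*(-424) = -140344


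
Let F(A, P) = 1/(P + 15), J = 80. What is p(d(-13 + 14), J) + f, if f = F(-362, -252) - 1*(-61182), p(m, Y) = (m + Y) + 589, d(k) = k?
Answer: 14658923/237 ≈ 61852.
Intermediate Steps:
p(m, Y) = 589 + Y + m (p(m, Y) = (Y + m) + 589 = 589 + Y + m)
F(A, P) = 1/(15 + P)
f = 14500133/237 (f = 1/(15 - 252) - 1*(-61182) = 1/(-237) + 61182 = -1/237 + 61182 = 14500133/237 ≈ 61182.)
p(d(-13 + 14), J) + f = (589 + 80 + (-13 + 14)) + 14500133/237 = (589 + 80 + 1) + 14500133/237 = 670 + 14500133/237 = 14658923/237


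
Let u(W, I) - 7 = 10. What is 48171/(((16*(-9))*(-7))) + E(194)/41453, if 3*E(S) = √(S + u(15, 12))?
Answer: 16057/336 + √211/124359 ≈ 47.789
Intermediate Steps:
u(W, I) = 17 (u(W, I) = 7 + 10 = 17)
E(S) = √(17 + S)/3 (E(S) = √(S + 17)/3 = √(17 + S)/3)
48171/(((16*(-9))*(-7))) + E(194)/41453 = 48171/(((16*(-9))*(-7))) + (√(17 + 194)/3)/41453 = 48171/((-144*(-7))) + (√211/3)*(1/41453) = 48171/1008 + √211/124359 = 48171*(1/1008) + √211/124359 = 16057/336 + √211/124359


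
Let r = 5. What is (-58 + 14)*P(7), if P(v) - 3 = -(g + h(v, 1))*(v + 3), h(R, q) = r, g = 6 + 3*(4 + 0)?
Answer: 9988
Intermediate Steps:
g = 18 (g = 6 + 3*4 = 6 + 12 = 18)
h(R, q) = 5
P(v) = -66 - 23*v (P(v) = 3 - (18 + 5)*(v + 3) = 3 - 23*(3 + v) = 3 - (69 + 23*v) = 3 + (-69 - 23*v) = -66 - 23*v)
(-58 + 14)*P(7) = (-58 + 14)*(-66 - 23*7) = -44*(-66 - 161) = -44*(-227) = 9988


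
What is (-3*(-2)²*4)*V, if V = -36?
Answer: 1728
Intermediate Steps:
(-3*(-2)²*4)*V = (-3*(-2)²*4)*(-36) = (-3*4*4)*(-36) = -12*4*(-36) = -48*(-36) = 1728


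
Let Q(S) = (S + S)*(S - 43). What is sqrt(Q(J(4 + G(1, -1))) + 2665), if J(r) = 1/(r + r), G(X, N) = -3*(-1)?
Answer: sqrt(521138)/14 ≈ 51.564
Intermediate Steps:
G(X, N) = 3
J(r) = 1/(2*r)
Q(S) = 2*S*(-43 + S) (Q(S) = (2*S)*(-43 + S) = 2*S*(-43 + S))
sqrt(Q(J(4 + G(1, -1))) + 2665) = sqrt(2*(1/(2*(4 + 3)))*(-43 + 1/(2*(4 + 3))) + 2665) = sqrt(2*((1/2)/7)*(-43 + (1/2)/7) + 2665) = sqrt(2*((1/2)*(1/7))*(-43 + (1/2)*(1/7)) + 2665) = sqrt(2*(1/14)*(-43 + 1/14) + 2665) = sqrt(2*(1/14)*(-601/14) + 2665) = sqrt(-601/98 + 2665) = sqrt(260569/98) = sqrt(521138)/14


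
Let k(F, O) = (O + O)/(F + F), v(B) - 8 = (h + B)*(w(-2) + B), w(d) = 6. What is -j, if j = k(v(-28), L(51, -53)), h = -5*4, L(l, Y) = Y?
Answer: 53/1064 ≈ 0.049812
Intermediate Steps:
h = -20
v(B) = 8 + (-20 + B)*(6 + B)
k(F, O) = O/F (k(F, O) = (2*O)/((2*F)) = (2*O)*(1/(2*F)) = O/F)
j = -53/1064 (j = -53/(-112 + (-28)² - 14*(-28)) = -53/(-112 + 784 + 392) = -53/1064 ≈ -0.049812)
-j = -1*(-53/1064) = 53/1064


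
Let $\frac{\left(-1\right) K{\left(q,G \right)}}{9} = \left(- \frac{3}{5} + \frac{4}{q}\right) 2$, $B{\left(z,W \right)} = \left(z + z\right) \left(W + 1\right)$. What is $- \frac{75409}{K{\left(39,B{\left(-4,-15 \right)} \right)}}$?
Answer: $- \frac{4901585}{582} \approx -8422.0$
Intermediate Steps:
$B{\left(z,W \right)} = 2 z \left(1 + W\right)$
$K{\left(q,G \right)} = \frac{54}{5} - \frac{72}{q}$ ($K{\left(q,G \right)} = - 9 \left(- \frac{3}{5} + \frac{4}{q}\right) 2 = - 9 \left(- \frac{6}{5} + \frac{8}{q}\right) = \frac{54}{5} - \frac{72}{q}$)
$- \frac{75409}{K{\left(39,B{\left(-4,-15 \right)} \right)}} = - \frac{75409}{\frac{54}{5} - \frac{72}{39}} = - \frac{75409}{\frac{54}{5} - \frac{24}{13}} = - \frac{75409}{\frac{582}{65}} = \left(-75409\right) \frac{65}{582} = - \frac{4901585}{582}$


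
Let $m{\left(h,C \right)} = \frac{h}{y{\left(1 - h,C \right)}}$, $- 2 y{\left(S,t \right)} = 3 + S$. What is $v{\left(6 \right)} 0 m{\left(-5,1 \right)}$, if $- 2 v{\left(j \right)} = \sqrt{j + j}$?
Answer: $0$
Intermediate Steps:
$y{\left(S,t \right)} = - \frac{3}{2} - \frac{S}{2}$ ($y{\left(S,t \right)} = - \frac{3 + S}{2} = - \frac{3}{2} - \frac{S}{2}$)
$v{\left(j \right)} = - \frac{\sqrt{2} \sqrt{j}}{2}$ ($v{\left(j \right)} = - \frac{\sqrt{j + j}}{2} = - \frac{\sqrt{2 j}}{2} = - \frac{\sqrt{2} \sqrt{j}}{2}$)
$m{\left(h,C \right)} = \frac{h}{-2 + \frac{h}{2}}$ ($m{\left(h,C \right)} = \frac{h}{- \frac{3}{2} - \frac{1 - h}{2}} = \frac{h}{- \frac{3}{2} + \left(- \frac{1}{2} + \frac{h}{2}\right)} = \frac{h}{-2 + \frac{h}{2}}$)
$v{\left(6 \right)} 0 m{\left(-5,1 \right)} = - \frac{\sqrt{2} \sqrt{6}}{2} \cdot 0 \cdot 2 \left(-5\right) \frac{1}{-4 - 5} = - \sqrt{3} \cdot 0 \cdot 2 \left(-5\right) \frac{1}{-9} = 0 \cdot 2 \left(-5\right) \left(- \frac{1}{9}\right) = 0 \cdot \frac{10}{9} = 0$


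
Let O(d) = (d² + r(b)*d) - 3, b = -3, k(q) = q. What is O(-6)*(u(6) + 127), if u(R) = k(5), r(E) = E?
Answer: 6732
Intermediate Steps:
u(R) = 5
O(d) = -3 + d² - 3*d (O(d) = (d² - 3*d) - 3 = -3 + d² - 3*d)
O(-6)*(u(6) + 127) = (-3 + (-6)² - 3*(-6))*(5 + 127) = (-3 + 36 + 18)*132 = 51*132 = 6732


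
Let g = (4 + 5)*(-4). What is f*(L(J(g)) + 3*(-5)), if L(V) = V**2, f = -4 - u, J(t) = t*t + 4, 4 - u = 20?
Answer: 20279820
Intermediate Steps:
u = -16 (u = 4 - 1*20 = 4 - 20 = -16)
g = -36 (g = 9*(-4) = -36)
J(t) = 4 + t**2 (J(t) = t**2 + 4 = 4 + t**2)
f = 12 (f = -4 - 1*(-16) = -4 + 16 = 12)
f*(L(J(g)) + 3*(-5)) = 12*((4 + (-36)**2)**2 + 3*(-5)) = 12*((4 + 1296)**2 - 15) = 12*(1300**2 - 15) = 12*(1690000 - 15) = 12*1689985 = 20279820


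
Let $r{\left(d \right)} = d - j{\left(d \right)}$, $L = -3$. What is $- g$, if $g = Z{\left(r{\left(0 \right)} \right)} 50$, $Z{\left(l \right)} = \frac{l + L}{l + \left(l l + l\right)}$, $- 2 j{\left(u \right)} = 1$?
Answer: $100$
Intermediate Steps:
$j{\left(u \right)} = - \frac{1}{2}$ ($j{\left(u \right)} = \left(- \frac{1}{2}\right) 1 = - \frac{1}{2}$)
$r{\left(d \right)} = \frac{1}{2} + d$ ($r{\left(d \right)} = d - - \frac{1}{2} = d + \frac{1}{2} = \frac{1}{2} + d$)
$Z{\left(l \right)} = \frac{-3 + l}{l^{2} + 2 l}$ ($Z{\left(l \right)} = \frac{l - 3}{l + \left(l l + l\right)} = \frac{-3 + l}{l + \left(l^{2} + l\right)} = \frac{-3 + l}{l + \left(l + l^{2}\right)} = \frac{-3 + l}{l^{2} + 2 l}$)
$g = -100$ ($g = \frac{-3 + \left(\frac{1}{2} + 0\right)}{\left(\frac{1}{2} + 0\right) \left(2 + \left(\frac{1}{2} + 0\right)\right)} 50 = \frac{\frac{1}{\frac{1}{2}} \left(-3 + \frac{1}{2}\right)}{2 + \frac{1}{2}} \cdot 50 = 2 \frac{1}{\frac{5}{2}} \left(- \frac{5}{2}\right) 50 = 2 \cdot \frac{2}{5} \left(- \frac{5}{2}\right) 50 = \left(-2\right) 50 = -100$)
$- g = \left(-1\right) \left(-100\right) = 100$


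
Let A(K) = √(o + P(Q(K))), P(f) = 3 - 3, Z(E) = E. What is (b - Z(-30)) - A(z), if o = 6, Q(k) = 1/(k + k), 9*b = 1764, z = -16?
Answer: 226 - √6 ≈ 223.55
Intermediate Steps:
b = 196 (b = (⅑)*1764 = 196)
Q(k) = 1/(2*k)
P(f) = 0
A(K) = √6 (A(K) = √(6 + 0) = √6)
(b - Z(-30)) - A(z) = (196 - 1*(-30)) - √6 = (196 + 30) - √6 = 226 - √6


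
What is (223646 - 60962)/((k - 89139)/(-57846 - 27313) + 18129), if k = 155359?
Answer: 13854006756/1543781291 ≈ 8.9741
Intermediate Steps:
(223646 - 60962)/((k - 89139)/(-57846 - 27313) + 18129) = (223646 - 60962)/((155359 - 89139)/(-57846 - 27313) + 18129) = 162684/(66220/(-85159) + 18129) = 162684/(66220*(-1/85159) + 18129) = 162684/(-66220/85159 + 18129) = 162684/(1543781291/85159) = 162684*(85159/1543781291) = 13854006756/1543781291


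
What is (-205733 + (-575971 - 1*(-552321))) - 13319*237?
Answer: -3385986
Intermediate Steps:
(-205733 + (-575971 - 1*(-552321))) - 13319*237 = (-205733 + (-575971 + 552321)) - 1*3156603 = (-205733 - 23650) - 3156603 = -229383 - 3156603 = -3385986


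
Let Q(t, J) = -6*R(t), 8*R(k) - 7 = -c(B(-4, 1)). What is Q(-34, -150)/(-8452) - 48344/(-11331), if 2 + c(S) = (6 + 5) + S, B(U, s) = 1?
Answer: 1634311973/383078448 ≈ 4.2663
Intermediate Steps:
c(S) = 9 + S (c(S) = -2 + ((6 + 5) + S) = -2 + (11 + S) = 9 + S)
R(k) = -3/8 (R(k) = 7/8 + (-(9 + 1))/8 = 7/8 + (-1*10)/8 = 7/8 + (⅛)*(-10) = 7/8 - 5/4 = -3/8)
Q(t, J) = 9/4 (Q(t, J) = -6*(-3/8) = 9/4)
Q(-34, -150)/(-8452) - 48344/(-11331) = (9/4)/(-8452) - 48344/(-11331) = (9/4)*(-1/8452) - 48344*(-1/11331) = -9/33808 + 48344/11331 = 1634311973/383078448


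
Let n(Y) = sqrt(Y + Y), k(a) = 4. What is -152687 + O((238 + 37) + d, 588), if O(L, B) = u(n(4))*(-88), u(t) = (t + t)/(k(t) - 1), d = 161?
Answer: -152687 - 352*sqrt(2)/3 ≈ -1.5285e+5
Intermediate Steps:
n(Y) = sqrt(2)*sqrt(Y) (n(Y) = sqrt(2*Y) = sqrt(2)*sqrt(Y))
u(t) = 2*t/3 (u(t) = (t + t)/(4 - 1) = (2*t)/3 = (2*t)*(1/3) = 2*t/3)
O(L, B) = -352*sqrt(2)/3 (O(L, B) = (2*(sqrt(2)*sqrt(4))/3)*(-88) = (2*(sqrt(2)*2)/3)*(-88) = (2*(2*sqrt(2))/3)*(-88) = (4*sqrt(2)/3)*(-88) = -352*sqrt(2)/3)
-152687 + O((238 + 37) + d, 588) = -152687 - 352*sqrt(2)/3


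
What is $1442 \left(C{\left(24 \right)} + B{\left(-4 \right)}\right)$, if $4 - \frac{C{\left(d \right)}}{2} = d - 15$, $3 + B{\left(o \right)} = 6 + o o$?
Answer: $12978$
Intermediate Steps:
$B{\left(o \right)} = 3 + o^{2}$ ($B{\left(o \right)} = -3 + \left(6 + o o\right) = -3 + \left(6 + o^{2}\right) = 3 + o^{2}$)
$C{\left(d \right)} = 38 - 2 d$ ($C{\left(d \right)} = 8 - 2 \left(d - 15\right) = 8 - 2 \left(-15 + d\right) = 8 - \left(-30 + 2 d\right) = 38 - 2 d$)
$1442 \left(C{\left(24 \right)} + B{\left(-4 \right)}\right) = 1442 \left(\left(38 - 48\right) + \left(3 + \left(-4\right)^{2}\right)\right) = 1442 \left(\left(38 - 48\right) + \left(3 + 16\right)\right) = 1442 \left(-10 + 19\right) = 1442 \cdot 9 = 12978$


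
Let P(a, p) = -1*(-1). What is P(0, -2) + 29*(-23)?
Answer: -666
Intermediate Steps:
P(a, p) = 1
P(0, -2) + 29*(-23) = 1 + 29*(-23) = 1 - 667 = -666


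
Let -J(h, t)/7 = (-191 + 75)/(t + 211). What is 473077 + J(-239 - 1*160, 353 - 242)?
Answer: 10880829/23 ≈ 4.7308e+5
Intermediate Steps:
J(h, t) = 812/(211 + t) (J(h, t) = -7*(-191 + 75)/(t + 211) = -(-812)/(211 + t) = 812/(211 + t))
473077 + J(-239 - 1*160, 353 - 242) = 473077 + 812/(211 + (353 - 242)) = 473077 + 812/(211 + 111) = 473077 + 812/322 = 473077 + 812*(1/322) = 473077 + 58/23 = 10880829/23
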